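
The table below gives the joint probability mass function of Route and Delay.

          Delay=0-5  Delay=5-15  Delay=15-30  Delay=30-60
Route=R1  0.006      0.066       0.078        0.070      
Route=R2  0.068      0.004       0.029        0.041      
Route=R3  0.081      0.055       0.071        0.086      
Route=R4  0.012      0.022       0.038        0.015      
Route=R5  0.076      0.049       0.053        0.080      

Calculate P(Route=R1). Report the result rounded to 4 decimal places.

0.2200

P(Route=R1) = 0.006 + 0.066 + 0.078 + 0.070 = 0.220.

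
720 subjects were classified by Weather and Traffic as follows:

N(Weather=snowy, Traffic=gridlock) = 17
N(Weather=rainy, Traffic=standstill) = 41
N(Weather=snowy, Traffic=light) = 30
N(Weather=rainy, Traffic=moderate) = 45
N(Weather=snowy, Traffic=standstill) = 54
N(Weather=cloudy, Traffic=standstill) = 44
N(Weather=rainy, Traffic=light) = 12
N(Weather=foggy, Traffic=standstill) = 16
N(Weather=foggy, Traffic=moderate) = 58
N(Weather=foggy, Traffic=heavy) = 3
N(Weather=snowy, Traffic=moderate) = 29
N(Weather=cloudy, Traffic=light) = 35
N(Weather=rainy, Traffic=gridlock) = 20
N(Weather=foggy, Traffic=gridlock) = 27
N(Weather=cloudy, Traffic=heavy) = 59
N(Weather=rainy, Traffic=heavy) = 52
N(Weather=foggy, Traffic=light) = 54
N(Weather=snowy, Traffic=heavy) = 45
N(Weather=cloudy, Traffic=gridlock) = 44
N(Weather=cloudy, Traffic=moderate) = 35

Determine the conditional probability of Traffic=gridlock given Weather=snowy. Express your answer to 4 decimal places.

Total with Weather=snowy: 30 + 29 + 45 + 17 + 54 = 175.
P(Traffic=gridlock | Weather=snowy) = 17/175 = 0.0971.

0.0971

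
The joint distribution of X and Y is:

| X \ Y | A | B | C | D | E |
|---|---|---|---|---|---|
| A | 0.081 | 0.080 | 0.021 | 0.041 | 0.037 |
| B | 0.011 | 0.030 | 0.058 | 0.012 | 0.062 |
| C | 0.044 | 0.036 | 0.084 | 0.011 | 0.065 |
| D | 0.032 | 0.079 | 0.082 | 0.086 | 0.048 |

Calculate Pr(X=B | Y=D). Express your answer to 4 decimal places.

P(Y=D) = 0.041 + 0.012 + 0.011 + 0.086 = 0.150.
P(X=B | Y=D) = 0.012/0.150 = 0.0800.

0.0800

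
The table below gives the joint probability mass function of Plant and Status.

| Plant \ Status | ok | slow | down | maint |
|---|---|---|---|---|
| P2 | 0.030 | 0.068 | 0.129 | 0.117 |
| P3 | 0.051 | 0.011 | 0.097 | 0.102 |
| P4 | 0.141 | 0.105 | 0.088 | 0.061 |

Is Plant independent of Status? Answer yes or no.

P(Plant=P4) = 0.395 and P(Status=ok) = 0.222, so their product is 0.08769, but P(Plant=P4, Status=ok) = 0.141. Since these differ, Plant and Status are not independent.

no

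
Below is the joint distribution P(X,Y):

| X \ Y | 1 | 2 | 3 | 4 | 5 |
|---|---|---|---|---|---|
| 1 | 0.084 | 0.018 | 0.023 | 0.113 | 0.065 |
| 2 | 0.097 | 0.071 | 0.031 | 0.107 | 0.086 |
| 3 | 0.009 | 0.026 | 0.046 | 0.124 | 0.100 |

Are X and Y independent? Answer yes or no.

no

P(X=3) = 0.305 and P(Y=1) = 0.190, so their product is 0.05795, but P(X=3, Y=1) = 0.009. Since these differ, X and Y are not independent.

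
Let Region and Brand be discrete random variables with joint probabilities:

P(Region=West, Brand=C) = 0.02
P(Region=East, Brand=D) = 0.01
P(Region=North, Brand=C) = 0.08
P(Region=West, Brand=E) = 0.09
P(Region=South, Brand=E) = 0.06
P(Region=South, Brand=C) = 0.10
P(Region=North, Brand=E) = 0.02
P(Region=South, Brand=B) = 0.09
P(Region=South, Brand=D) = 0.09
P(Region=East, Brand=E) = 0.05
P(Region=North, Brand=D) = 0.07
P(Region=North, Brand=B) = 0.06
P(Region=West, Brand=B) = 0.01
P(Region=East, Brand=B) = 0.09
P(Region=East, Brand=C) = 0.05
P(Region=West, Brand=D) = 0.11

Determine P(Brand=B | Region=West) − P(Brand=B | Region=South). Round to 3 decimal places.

P(Region=West) = 0.01 + 0.02 + 0.11 + 0.09 = 0.23; P(Brand=B | Region=West) = 0.01/0.23 = 0.0435.
P(Region=South) = 0.09 + 0.10 + 0.09 + 0.06 = 0.34; P(Brand=B | Region=South) = 0.09/0.34 = 0.2647.
Difference = -0.221.

-0.221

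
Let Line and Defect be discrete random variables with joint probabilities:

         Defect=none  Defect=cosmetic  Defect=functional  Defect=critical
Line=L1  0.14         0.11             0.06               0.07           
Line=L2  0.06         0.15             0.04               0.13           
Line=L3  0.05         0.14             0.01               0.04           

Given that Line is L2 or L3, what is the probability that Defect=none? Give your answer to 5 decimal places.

P(Line=L2) = 0.06 + 0.15 + 0.04 + 0.13 = 0.38.
P(Line=L3) = 0.05 + 0.14 + 0.01 + 0.04 = 0.24.
P(Line ∈ {L2, L3}) = 0.38 + 0.24 = 0.62; P(Defect=none, Line ∈ {L2, L3}) = 0.06 + 0.05 = 0.11.
P(Defect=none | Line ∈ {L2, L3}) = 0.11/0.62 = 0.17742.

0.17742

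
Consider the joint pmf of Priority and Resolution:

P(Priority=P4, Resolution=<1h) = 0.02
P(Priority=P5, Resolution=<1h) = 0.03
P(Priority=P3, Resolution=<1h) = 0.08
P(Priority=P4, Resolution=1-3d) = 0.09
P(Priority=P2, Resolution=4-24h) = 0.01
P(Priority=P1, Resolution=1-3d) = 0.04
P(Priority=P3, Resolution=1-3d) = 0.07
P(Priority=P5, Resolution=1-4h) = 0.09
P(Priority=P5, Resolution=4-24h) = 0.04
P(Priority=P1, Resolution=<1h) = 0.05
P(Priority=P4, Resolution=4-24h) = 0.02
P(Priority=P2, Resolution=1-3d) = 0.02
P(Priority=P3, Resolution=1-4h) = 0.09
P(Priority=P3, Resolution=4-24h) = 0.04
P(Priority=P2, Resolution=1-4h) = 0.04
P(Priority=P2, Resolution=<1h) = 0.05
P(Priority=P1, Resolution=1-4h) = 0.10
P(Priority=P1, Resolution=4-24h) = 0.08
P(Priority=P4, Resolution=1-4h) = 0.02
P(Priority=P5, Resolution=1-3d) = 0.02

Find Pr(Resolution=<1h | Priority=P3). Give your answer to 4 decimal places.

0.2857

P(Priority=P3) = 0.08 + 0.09 + 0.04 + 0.07 = 0.28.
P(Resolution=<1h | Priority=P3) = 0.08/0.28 = 0.2857.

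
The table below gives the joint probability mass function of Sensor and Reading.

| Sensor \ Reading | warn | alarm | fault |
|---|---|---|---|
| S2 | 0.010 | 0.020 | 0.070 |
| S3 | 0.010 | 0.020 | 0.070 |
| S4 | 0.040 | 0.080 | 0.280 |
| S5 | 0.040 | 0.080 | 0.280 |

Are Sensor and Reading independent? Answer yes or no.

Every cell satisfies P(Sensor,Reading) = P(Sensor)·P(Reading). For instance P(Sensor=S4) = 0.400, P(Reading=fault) = 0.700, and 0.400×0.700 = 0.280 matches the joint entry. So Sensor and Reading are independent.

yes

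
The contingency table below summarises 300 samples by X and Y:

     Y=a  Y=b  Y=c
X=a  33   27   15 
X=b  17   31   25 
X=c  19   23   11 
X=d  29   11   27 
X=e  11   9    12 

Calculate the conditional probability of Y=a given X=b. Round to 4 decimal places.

0.2329

Total with X=b: 17 + 31 + 25 = 73.
P(Y=a | X=b) = 17/73 = 0.2329.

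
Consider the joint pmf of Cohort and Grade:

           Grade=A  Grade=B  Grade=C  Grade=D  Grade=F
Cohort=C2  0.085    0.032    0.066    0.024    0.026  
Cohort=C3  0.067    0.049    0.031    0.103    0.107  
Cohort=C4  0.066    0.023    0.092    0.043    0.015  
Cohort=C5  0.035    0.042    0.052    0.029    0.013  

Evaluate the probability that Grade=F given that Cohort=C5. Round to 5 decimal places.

0.07602

P(Cohort=C5) = 0.035 + 0.042 + 0.052 + 0.029 + 0.013 = 0.171.
P(Grade=F | Cohort=C5) = 0.013/0.171 = 0.07602.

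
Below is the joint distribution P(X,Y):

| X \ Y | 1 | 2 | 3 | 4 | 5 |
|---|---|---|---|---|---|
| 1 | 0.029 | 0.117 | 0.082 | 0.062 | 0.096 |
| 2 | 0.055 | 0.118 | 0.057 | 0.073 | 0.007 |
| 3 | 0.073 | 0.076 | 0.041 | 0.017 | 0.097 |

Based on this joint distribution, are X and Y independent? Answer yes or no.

P(X=2) = 0.310 and P(Y=5) = 0.200, so their product is 0.06200, but P(X=2, Y=5) = 0.007. Since these differ, X and Y are not independent.

no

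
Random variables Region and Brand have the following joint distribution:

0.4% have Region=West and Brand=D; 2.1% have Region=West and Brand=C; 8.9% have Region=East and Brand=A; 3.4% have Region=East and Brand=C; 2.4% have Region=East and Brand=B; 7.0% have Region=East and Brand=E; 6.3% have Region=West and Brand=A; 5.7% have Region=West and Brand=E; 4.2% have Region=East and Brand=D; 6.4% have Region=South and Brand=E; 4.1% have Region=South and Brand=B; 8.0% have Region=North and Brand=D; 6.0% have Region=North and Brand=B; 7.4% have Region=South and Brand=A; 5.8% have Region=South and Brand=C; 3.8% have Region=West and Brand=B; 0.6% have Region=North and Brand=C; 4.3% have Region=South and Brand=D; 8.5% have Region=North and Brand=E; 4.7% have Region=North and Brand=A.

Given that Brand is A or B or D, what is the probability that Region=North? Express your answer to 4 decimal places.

P(Brand=A) = 0.047 + 0.074 + 0.089 + 0.063 = 0.273.
P(Brand=B) = 0.060 + 0.041 + 0.024 + 0.038 = 0.163.
P(Brand=D) = 0.080 + 0.043 + 0.042 + 0.004 = 0.169.
P(Brand ∈ {A, B, D}) = 0.273 + 0.163 + 0.169 = 0.605; P(Region=North, Brand ∈ {A, B, D}) = 0.047 + 0.060 + 0.080 = 0.187.
P(Region=North | Brand ∈ {A, B, D}) = 0.187/0.605 = 0.3091.

0.3091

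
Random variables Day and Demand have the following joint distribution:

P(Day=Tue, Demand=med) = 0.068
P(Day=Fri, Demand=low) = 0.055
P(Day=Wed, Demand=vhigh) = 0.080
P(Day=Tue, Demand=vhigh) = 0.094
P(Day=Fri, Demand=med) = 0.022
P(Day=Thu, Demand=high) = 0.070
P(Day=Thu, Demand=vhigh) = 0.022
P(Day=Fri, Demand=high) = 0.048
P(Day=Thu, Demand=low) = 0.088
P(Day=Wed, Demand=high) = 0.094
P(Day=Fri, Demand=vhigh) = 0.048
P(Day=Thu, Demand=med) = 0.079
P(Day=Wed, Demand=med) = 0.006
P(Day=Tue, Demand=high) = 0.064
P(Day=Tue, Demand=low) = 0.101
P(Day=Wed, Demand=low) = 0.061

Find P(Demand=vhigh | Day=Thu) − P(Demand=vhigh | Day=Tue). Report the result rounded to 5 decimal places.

-0.20252

P(Day=Thu) = 0.088 + 0.079 + 0.070 + 0.022 = 0.259; P(Demand=vhigh | Day=Thu) = 0.022/0.259 = 0.084942.
P(Day=Tue) = 0.101 + 0.068 + 0.064 + 0.094 = 0.327; P(Demand=vhigh | Day=Tue) = 0.094/0.327 = 0.287462.
Difference = -0.20252.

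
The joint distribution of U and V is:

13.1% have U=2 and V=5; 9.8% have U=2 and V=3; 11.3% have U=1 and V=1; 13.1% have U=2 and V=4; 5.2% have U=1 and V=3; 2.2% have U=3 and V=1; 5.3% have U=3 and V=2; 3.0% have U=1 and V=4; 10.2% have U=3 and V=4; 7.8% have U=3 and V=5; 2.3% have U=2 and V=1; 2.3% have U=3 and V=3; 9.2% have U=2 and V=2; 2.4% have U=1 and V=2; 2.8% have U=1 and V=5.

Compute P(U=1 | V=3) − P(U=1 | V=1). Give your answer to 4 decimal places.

P(V=3) = 0.052 + 0.098 + 0.023 = 0.173; P(U=1 | V=3) = 0.052/0.173 = 0.30058.
P(V=1) = 0.113 + 0.023 + 0.022 = 0.158; P(U=1 | V=1) = 0.113/0.158 = 0.71519.
Difference = -0.4146.

-0.4146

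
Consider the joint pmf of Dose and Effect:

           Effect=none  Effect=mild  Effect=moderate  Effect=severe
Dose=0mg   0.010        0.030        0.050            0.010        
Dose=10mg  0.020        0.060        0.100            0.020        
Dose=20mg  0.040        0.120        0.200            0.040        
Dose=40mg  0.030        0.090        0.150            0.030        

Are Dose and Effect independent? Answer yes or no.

yes

Every cell satisfies P(Dose,Effect) = P(Dose)·P(Effect). For instance P(Dose=10mg) = 0.200, P(Effect=severe) = 0.100, and 0.200×0.100 = 0.020 matches the joint entry. So Dose and Effect are independent.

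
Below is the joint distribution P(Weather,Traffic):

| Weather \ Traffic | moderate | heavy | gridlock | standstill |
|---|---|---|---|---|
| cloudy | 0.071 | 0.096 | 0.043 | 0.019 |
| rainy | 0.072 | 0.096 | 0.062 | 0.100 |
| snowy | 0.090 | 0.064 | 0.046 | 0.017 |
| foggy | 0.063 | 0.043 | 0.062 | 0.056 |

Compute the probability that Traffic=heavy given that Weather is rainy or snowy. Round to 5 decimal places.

P(Weather=rainy) = 0.072 + 0.096 + 0.062 + 0.100 = 0.330.
P(Weather=snowy) = 0.090 + 0.064 + 0.046 + 0.017 = 0.217.
P(Weather ∈ {rainy, snowy}) = 0.330 + 0.217 = 0.547; P(Traffic=heavy, Weather ∈ {rainy, snowy}) = 0.096 + 0.064 = 0.160.
P(Traffic=heavy | Weather ∈ {rainy, snowy}) = 0.160/0.547 = 0.29250.

0.29250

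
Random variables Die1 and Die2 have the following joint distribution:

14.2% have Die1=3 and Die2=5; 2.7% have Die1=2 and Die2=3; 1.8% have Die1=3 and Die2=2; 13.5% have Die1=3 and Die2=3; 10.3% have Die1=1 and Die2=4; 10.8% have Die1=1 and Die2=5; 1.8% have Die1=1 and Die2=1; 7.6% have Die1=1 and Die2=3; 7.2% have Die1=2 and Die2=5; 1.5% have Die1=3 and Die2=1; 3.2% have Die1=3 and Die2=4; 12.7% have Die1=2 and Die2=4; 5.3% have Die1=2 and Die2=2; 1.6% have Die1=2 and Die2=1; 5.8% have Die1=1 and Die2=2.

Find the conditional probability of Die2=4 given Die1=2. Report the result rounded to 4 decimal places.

0.4305

P(Die1=2) = 0.016 + 0.053 + 0.027 + 0.127 + 0.072 = 0.295.
P(Die2=4 | Die1=2) = 0.127/0.295 = 0.4305.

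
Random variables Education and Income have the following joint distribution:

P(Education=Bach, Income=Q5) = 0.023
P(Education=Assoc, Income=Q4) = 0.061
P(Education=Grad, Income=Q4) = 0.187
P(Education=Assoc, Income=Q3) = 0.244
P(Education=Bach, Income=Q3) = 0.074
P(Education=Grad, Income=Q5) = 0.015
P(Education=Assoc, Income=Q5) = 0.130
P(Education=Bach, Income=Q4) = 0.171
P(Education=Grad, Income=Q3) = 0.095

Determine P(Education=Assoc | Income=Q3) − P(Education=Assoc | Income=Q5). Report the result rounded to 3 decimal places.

-0.183

P(Income=Q3) = 0.244 + 0.074 + 0.095 = 0.413; P(Education=Assoc | Income=Q3) = 0.244/0.413 = 0.5908.
P(Income=Q5) = 0.130 + 0.023 + 0.015 = 0.168; P(Education=Assoc | Income=Q5) = 0.130/0.168 = 0.7738.
Difference = -0.183.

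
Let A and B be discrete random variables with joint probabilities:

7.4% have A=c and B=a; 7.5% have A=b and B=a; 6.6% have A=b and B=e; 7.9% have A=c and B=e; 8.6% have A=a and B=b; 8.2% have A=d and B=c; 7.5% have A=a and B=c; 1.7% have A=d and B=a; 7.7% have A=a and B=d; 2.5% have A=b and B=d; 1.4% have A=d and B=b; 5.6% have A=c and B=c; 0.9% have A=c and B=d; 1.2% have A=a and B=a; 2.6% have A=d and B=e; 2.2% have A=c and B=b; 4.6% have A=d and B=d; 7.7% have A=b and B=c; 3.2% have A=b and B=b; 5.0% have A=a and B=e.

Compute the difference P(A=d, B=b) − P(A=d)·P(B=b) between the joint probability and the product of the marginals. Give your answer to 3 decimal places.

P(A=d) = 0.017 + 0.014 + 0.082 + 0.046 + 0.026 = 0.185.
P(B=b) = 0.086 + 0.032 + 0.022 + 0.014 = 0.154.
P(A=d, B=b) − P(A=d)P(B=b) = 0.014 − 0.185×0.154 = -0.014.

-0.014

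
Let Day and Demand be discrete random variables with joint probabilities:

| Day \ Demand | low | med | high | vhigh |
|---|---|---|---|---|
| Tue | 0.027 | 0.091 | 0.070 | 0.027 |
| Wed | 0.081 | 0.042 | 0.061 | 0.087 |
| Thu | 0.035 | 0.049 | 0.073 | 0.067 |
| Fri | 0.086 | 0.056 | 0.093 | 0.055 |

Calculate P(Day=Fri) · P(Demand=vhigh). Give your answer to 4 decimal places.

P(Day=Fri) = 0.086 + 0.056 + 0.093 + 0.055 = 0.290.
P(Demand=vhigh) = 0.027 + 0.087 + 0.067 + 0.055 = 0.236.
Product: 0.290 × 0.236 = 0.0684.

0.0684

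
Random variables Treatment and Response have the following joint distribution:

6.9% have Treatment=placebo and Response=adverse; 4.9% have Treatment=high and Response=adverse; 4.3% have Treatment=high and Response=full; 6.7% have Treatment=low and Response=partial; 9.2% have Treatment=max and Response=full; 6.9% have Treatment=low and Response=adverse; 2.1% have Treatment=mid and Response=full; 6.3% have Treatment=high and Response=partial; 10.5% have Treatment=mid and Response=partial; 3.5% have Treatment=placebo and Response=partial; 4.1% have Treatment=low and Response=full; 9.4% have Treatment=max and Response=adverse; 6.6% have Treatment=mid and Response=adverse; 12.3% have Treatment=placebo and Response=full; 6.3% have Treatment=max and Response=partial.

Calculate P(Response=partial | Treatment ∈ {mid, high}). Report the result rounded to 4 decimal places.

P(Treatment=mid) = 0.105 + 0.021 + 0.066 = 0.192.
P(Treatment=high) = 0.063 + 0.043 + 0.049 = 0.155.
P(Treatment ∈ {mid, high}) = 0.192 + 0.155 = 0.347; P(Response=partial, Treatment ∈ {mid, high}) = 0.105 + 0.063 = 0.168.
P(Response=partial | Treatment ∈ {mid, high}) = 0.168/0.347 = 0.4841.

0.4841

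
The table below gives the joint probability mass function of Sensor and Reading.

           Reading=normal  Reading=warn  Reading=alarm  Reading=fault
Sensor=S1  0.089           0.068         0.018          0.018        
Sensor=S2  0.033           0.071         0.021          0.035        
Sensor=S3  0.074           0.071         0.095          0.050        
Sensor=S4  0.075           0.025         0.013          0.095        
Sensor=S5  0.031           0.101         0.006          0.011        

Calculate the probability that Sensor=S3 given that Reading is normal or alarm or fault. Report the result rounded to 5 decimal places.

P(Reading=normal) = 0.089 + 0.033 + 0.074 + 0.075 + 0.031 = 0.302.
P(Reading=alarm) = 0.018 + 0.021 + 0.095 + 0.013 + 0.006 = 0.153.
P(Reading=fault) = 0.018 + 0.035 + 0.050 + 0.095 + 0.011 = 0.209.
P(Reading ∈ {normal, alarm, fault}) = 0.302 + 0.153 + 0.209 = 0.664; P(Sensor=S3, Reading ∈ {normal, alarm, fault}) = 0.074 + 0.095 + 0.050 = 0.219.
P(Sensor=S3 | Reading ∈ {normal, alarm, fault}) = 0.219/0.664 = 0.32982.

0.32982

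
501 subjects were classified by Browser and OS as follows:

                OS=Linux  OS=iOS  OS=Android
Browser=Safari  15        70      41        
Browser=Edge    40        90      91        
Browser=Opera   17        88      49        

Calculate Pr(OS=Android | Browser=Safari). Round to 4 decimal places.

0.3254

Total with Browser=Safari: 15 + 70 + 41 = 126.
P(OS=Android | Browser=Safari) = 41/126 = 0.3254.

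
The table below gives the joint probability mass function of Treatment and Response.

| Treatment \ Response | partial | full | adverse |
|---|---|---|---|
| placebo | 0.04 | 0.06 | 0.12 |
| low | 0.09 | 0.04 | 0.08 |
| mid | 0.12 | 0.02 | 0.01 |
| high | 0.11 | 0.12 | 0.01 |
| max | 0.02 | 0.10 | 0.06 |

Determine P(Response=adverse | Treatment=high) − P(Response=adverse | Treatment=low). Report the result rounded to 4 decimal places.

P(Treatment=high) = 0.11 + 0.12 + 0.01 = 0.24; P(Response=adverse | Treatment=high) = 0.01/0.24 = 0.04167.
P(Treatment=low) = 0.09 + 0.04 + 0.08 = 0.21; P(Response=adverse | Treatment=low) = 0.08/0.21 = 0.38095.
Difference = -0.3393.

-0.3393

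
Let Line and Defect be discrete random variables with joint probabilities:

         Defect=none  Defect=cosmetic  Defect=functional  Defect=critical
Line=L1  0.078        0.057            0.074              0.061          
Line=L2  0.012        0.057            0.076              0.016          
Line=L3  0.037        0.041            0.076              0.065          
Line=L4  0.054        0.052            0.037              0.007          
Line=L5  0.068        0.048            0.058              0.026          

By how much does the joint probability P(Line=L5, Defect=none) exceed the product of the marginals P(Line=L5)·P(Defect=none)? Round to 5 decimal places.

0.01820

P(Line=L5) = 0.068 + 0.048 + 0.058 + 0.026 = 0.200.
P(Defect=none) = 0.078 + 0.012 + 0.037 + 0.054 + 0.068 = 0.249.
P(Line=L5, Defect=none) − P(Line=L5)P(Defect=none) = 0.068 − 0.200×0.249 = 0.01820.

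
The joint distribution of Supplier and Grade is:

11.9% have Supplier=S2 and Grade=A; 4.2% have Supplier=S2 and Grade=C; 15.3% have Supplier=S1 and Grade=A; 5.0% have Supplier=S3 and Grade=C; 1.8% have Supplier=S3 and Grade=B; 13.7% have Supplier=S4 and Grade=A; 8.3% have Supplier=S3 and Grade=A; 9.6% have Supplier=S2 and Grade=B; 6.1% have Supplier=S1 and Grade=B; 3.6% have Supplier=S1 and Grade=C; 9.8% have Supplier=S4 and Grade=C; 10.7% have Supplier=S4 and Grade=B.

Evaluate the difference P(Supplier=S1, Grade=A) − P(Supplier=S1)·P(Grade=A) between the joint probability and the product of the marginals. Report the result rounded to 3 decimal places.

0.030

P(Supplier=S1) = 0.153 + 0.061 + 0.036 = 0.250.
P(Grade=A) = 0.153 + 0.119 + 0.083 + 0.137 = 0.492.
P(Supplier=S1, Grade=A) − P(Supplier=S1)P(Grade=A) = 0.153 − 0.250×0.492 = 0.030.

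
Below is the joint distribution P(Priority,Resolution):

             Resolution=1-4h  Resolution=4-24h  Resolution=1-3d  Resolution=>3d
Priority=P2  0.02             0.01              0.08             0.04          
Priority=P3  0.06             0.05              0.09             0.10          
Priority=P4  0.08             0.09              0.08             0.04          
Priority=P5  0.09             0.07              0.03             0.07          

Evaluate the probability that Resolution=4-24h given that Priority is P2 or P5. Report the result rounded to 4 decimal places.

0.1951

P(Priority=P2) = 0.02 + 0.01 + 0.08 + 0.04 = 0.15.
P(Priority=P5) = 0.09 + 0.07 + 0.03 + 0.07 = 0.26.
P(Priority ∈ {P2, P5}) = 0.15 + 0.26 = 0.41; P(Resolution=4-24h, Priority ∈ {P2, P5}) = 0.01 + 0.07 = 0.08.
P(Resolution=4-24h | Priority ∈ {P2, P5}) = 0.08/0.41 = 0.1951.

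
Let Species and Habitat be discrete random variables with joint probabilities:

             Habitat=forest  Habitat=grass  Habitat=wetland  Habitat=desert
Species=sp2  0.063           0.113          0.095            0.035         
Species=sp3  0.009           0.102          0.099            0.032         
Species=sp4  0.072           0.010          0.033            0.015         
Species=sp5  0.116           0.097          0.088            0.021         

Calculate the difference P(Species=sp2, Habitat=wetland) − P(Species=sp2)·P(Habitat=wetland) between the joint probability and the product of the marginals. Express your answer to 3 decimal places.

P(Species=sp2) = 0.063 + 0.113 + 0.095 + 0.035 = 0.306.
P(Habitat=wetland) = 0.095 + 0.099 + 0.033 + 0.088 = 0.315.
P(Species=sp2, Habitat=wetland) − P(Species=sp2)P(Habitat=wetland) = 0.095 − 0.306×0.315 = -0.001.

-0.001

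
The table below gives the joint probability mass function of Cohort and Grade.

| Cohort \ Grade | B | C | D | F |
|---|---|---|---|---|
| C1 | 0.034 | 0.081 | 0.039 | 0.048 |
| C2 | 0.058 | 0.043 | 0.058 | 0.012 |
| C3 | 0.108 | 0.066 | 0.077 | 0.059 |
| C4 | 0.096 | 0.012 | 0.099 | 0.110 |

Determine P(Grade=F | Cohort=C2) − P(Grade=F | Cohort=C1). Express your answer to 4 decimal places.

-0.1674

P(Cohort=C2) = 0.058 + 0.043 + 0.058 + 0.012 = 0.171; P(Grade=F | Cohort=C2) = 0.012/0.171 = 0.07018.
P(Cohort=C1) = 0.034 + 0.081 + 0.039 + 0.048 = 0.202; P(Grade=F | Cohort=C1) = 0.048/0.202 = 0.23762.
Difference = -0.1674.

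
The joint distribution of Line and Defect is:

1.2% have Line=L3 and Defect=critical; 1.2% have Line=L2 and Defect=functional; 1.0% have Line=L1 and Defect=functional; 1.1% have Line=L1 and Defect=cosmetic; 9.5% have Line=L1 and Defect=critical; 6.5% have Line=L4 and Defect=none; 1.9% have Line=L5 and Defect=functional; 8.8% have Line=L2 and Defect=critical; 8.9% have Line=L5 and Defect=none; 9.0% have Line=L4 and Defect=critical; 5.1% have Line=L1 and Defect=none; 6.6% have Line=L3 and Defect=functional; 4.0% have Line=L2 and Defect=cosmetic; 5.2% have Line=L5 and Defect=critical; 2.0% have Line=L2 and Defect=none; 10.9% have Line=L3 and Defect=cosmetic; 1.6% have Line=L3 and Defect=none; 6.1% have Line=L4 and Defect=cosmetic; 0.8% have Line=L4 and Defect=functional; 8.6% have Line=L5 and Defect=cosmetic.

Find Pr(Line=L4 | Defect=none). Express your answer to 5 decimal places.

0.26971

P(Defect=none) = 0.051 + 0.020 + 0.016 + 0.065 + 0.089 = 0.241.
P(Line=L4 | Defect=none) = 0.065/0.241 = 0.26971.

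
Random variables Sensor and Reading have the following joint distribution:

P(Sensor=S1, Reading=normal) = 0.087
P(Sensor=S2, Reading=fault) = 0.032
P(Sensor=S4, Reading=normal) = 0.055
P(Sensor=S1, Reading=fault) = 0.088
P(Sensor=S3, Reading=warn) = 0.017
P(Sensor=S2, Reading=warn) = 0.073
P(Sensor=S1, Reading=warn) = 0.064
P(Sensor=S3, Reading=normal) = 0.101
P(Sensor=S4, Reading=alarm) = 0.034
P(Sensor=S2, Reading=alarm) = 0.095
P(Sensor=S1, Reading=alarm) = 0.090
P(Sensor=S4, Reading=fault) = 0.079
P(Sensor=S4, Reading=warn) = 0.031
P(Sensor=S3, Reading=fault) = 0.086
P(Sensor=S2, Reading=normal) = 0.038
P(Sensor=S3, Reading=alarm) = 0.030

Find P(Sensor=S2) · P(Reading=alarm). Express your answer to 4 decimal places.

0.0593

P(Sensor=S2) = 0.038 + 0.073 + 0.095 + 0.032 = 0.238.
P(Reading=alarm) = 0.090 + 0.095 + 0.030 + 0.034 = 0.249.
Product: 0.238 × 0.249 = 0.0593.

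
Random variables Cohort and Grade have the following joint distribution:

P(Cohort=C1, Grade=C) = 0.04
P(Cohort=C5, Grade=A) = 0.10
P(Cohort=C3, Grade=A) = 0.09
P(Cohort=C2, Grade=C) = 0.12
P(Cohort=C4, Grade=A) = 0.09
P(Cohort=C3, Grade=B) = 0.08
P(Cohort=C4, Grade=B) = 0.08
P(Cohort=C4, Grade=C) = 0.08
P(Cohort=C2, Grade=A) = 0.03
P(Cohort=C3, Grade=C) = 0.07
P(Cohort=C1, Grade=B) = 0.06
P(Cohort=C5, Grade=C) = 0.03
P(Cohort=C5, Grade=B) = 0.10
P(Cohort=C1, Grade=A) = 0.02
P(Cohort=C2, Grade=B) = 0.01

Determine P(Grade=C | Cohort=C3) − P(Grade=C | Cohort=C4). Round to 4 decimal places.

P(Cohort=C3) = 0.09 + 0.08 + 0.07 = 0.24; P(Grade=C | Cohort=C3) = 0.07/0.24 = 0.29167.
P(Cohort=C4) = 0.09 + 0.08 + 0.08 = 0.25; P(Grade=C | Cohort=C4) = 0.08/0.25 = 0.32000.
Difference = -0.0283.

-0.0283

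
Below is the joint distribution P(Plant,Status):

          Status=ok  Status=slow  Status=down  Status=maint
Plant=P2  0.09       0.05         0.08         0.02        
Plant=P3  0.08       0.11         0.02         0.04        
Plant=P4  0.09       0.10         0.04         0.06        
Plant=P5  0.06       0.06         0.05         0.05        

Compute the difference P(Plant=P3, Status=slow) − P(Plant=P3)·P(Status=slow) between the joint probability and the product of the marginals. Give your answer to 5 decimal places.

P(Plant=P3) = 0.08 + 0.11 + 0.02 + 0.04 = 0.25.
P(Status=slow) = 0.05 + 0.11 + 0.10 + 0.06 = 0.32.
P(Plant=P3, Status=slow) − P(Plant=P3)P(Status=slow) = 0.11 − 0.25×0.32 = 0.03000.

0.03000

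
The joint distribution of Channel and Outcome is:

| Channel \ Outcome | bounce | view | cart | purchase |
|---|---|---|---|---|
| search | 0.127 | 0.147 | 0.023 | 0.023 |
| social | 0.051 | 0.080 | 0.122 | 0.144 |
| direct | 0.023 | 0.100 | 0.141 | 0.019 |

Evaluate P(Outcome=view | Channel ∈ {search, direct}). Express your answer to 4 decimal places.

P(Channel=search) = 0.127 + 0.147 + 0.023 + 0.023 = 0.320.
P(Channel=direct) = 0.023 + 0.100 + 0.141 + 0.019 = 0.283.
P(Channel ∈ {search, direct}) = 0.320 + 0.283 = 0.603; P(Outcome=view, Channel ∈ {search, direct}) = 0.147 + 0.100 = 0.247.
P(Outcome=view | Channel ∈ {search, direct}) = 0.247/0.603 = 0.4096.

0.4096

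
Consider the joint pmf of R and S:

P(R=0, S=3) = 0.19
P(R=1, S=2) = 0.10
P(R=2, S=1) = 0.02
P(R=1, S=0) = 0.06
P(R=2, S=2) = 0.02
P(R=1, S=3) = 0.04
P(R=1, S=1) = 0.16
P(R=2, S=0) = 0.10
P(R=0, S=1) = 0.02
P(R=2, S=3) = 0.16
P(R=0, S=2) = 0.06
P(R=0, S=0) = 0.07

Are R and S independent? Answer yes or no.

P(R=1) = 0.36 and P(S=3) = 0.39, so their product is 0.1404, but P(R=1, S=3) = 0.04. Since these differ, R and S are not independent.

no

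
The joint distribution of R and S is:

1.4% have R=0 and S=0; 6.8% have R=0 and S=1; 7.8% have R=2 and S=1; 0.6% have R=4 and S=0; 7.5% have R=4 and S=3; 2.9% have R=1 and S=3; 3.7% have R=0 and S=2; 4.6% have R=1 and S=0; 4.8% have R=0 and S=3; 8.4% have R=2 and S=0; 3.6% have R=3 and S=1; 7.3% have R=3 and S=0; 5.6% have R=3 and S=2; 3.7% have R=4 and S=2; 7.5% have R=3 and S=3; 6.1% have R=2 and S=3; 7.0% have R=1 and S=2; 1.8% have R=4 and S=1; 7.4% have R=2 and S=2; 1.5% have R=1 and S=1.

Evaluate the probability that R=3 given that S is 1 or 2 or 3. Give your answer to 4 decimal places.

P(S=1) = 0.068 + 0.015 + 0.078 + 0.036 + 0.018 = 0.215.
P(S=2) = 0.037 + 0.070 + 0.074 + 0.056 + 0.037 = 0.274.
P(S=3) = 0.048 + 0.029 + 0.061 + 0.075 + 0.075 = 0.288.
P(S ∈ {1, 2, 3}) = 0.215 + 0.274 + 0.288 = 0.777; P(R=3, S ∈ {1, 2, 3}) = 0.036 + 0.056 + 0.075 = 0.167.
P(R=3 | S ∈ {1, 2, 3}) = 0.167/0.777 = 0.2149.

0.2149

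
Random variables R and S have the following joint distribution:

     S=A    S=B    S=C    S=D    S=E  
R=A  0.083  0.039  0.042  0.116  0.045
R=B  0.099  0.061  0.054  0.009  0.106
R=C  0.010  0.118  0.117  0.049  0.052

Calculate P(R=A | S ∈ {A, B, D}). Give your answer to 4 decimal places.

0.4075

P(S=A) = 0.083 + 0.099 + 0.010 = 0.192.
P(S=B) = 0.039 + 0.061 + 0.118 = 0.218.
P(S=D) = 0.116 + 0.009 + 0.049 = 0.174.
P(S ∈ {A, B, D}) = 0.192 + 0.218 + 0.174 = 0.584; P(R=A, S ∈ {A, B, D}) = 0.083 + 0.039 + 0.116 = 0.238.
P(R=A | S ∈ {A, B, D}) = 0.238/0.584 = 0.4075.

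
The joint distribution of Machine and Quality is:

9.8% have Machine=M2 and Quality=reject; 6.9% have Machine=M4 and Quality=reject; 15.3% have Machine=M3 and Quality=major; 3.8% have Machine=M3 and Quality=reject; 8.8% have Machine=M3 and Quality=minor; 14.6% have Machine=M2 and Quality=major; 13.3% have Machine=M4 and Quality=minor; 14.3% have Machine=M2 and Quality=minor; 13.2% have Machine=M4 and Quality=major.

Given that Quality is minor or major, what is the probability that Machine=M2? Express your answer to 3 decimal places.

P(Quality=minor) = 0.143 + 0.088 + 0.133 = 0.364.
P(Quality=major) = 0.146 + 0.153 + 0.132 = 0.431.
P(Quality ∈ {minor, major}) = 0.364 + 0.431 = 0.795; P(Machine=M2, Quality ∈ {minor, major}) = 0.143 + 0.146 = 0.289.
P(Machine=M2 | Quality ∈ {minor, major}) = 0.289/0.795 = 0.364.

0.364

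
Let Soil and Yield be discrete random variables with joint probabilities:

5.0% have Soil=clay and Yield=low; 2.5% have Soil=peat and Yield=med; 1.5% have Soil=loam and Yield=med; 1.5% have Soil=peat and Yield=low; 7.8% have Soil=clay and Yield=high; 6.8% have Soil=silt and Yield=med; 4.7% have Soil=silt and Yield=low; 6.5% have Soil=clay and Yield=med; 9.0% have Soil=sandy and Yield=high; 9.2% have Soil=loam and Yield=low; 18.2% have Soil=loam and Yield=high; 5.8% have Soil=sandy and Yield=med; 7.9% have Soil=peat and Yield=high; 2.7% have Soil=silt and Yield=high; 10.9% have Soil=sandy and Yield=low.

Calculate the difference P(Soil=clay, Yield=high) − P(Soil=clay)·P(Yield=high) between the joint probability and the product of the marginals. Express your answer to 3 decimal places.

P(Soil=clay) = 0.050 + 0.065 + 0.078 = 0.193.
P(Yield=high) = 0.090 + 0.182 + 0.078 + 0.027 + 0.079 = 0.456.
P(Soil=clay, Yield=high) − P(Soil=clay)P(Yield=high) = 0.078 − 0.193×0.456 = -0.010.

-0.010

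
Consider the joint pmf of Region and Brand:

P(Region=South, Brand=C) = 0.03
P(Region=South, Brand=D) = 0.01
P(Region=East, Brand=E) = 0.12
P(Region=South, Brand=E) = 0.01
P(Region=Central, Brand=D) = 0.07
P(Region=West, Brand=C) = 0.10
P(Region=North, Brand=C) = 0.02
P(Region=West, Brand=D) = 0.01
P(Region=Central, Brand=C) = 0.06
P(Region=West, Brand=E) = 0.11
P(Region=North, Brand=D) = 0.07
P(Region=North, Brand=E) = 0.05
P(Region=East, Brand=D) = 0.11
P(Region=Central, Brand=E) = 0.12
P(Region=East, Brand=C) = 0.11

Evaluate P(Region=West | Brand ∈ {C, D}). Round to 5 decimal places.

P(Brand=C) = 0.02 + 0.03 + 0.11 + 0.10 + 0.06 = 0.32.
P(Brand=D) = 0.07 + 0.01 + 0.11 + 0.01 + 0.07 = 0.27.
P(Brand ∈ {C, D}) = 0.32 + 0.27 = 0.59; P(Region=West, Brand ∈ {C, D}) = 0.10 + 0.01 = 0.11.
P(Region=West | Brand ∈ {C, D}) = 0.11/0.59 = 0.18644.

0.18644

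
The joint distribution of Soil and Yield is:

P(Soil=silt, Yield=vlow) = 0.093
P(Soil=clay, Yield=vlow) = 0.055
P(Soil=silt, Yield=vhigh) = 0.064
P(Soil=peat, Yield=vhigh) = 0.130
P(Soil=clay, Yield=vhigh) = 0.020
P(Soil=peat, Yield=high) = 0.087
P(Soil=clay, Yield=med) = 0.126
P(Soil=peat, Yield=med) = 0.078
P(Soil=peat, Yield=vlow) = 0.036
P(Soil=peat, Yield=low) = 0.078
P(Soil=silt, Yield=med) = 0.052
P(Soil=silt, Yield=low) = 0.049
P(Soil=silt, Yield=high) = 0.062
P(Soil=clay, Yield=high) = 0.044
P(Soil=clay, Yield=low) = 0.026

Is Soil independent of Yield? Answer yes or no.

P(Soil=clay) = 0.271 and P(Yield=med) = 0.256, so their product is 0.06938, but P(Soil=clay, Yield=med) = 0.126. Since these differ, Soil and Yield are not independent.

no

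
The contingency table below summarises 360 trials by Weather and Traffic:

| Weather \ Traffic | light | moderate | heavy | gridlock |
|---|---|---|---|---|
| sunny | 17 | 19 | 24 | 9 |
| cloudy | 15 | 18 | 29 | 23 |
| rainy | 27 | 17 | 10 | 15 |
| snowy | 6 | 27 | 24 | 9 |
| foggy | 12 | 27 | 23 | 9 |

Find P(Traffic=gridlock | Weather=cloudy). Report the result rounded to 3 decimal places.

0.271

Total with Weather=cloudy: 15 + 18 + 29 + 23 = 85.
P(Traffic=gridlock | Weather=cloudy) = 23/85 = 0.271.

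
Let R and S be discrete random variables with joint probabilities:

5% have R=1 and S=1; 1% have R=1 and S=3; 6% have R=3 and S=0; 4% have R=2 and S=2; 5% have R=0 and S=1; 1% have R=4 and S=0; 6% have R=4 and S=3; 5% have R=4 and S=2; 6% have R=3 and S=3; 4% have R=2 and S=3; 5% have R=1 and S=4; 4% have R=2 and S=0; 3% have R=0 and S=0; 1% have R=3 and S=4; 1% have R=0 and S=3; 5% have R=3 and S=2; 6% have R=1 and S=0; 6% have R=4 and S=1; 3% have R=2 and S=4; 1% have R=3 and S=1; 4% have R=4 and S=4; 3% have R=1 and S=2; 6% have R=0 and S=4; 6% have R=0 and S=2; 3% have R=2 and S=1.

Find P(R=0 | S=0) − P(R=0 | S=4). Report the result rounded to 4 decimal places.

P(S=0) = 0.03 + 0.06 + 0.04 + 0.06 + 0.01 = 0.20; P(R=0 | S=0) = 0.03/0.20 = 0.15000.
P(S=4) = 0.06 + 0.05 + 0.03 + 0.01 + 0.04 = 0.19; P(R=0 | S=4) = 0.06/0.19 = 0.31579.
Difference = -0.1658.

-0.1658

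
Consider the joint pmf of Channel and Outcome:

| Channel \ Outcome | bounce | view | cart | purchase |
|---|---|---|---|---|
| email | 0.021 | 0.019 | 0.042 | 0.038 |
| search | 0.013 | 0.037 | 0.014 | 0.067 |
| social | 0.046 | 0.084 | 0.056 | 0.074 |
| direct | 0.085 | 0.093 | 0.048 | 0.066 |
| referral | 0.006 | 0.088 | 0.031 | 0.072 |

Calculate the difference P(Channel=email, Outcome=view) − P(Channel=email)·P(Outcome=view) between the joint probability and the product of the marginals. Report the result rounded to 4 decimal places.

P(Channel=email) = 0.021 + 0.019 + 0.042 + 0.038 = 0.120.
P(Outcome=view) = 0.019 + 0.037 + 0.084 + 0.093 + 0.088 = 0.321.
P(Channel=email, Outcome=view) − P(Channel=email)P(Outcome=view) = 0.019 − 0.120×0.321 = -0.0195.

-0.0195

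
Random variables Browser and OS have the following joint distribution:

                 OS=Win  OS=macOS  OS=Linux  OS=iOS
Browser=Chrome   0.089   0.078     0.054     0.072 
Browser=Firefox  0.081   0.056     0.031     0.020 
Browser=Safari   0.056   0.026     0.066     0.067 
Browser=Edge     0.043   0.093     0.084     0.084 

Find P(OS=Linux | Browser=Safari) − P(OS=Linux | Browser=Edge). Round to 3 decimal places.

0.031

P(Browser=Safari) = 0.056 + 0.026 + 0.066 + 0.067 = 0.215; P(OS=Linux | Browser=Safari) = 0.066/0.215 = 0.3070.
P(Browser=Edge) = 0.043 + 0.093 + 0.084 + 0.084 = 0.304; P(OS=Linux | Browser=Edge) = 0.084/0.304 = 0.2763.
Difference = 0.031.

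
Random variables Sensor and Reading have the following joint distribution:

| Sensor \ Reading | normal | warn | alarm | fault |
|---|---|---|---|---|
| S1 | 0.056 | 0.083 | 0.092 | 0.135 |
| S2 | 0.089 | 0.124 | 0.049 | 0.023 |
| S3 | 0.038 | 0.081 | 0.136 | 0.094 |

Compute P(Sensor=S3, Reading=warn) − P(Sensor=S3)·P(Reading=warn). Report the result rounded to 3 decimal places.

P(Sensor=S3) = 0.038 + 0.081 + 0.136 + 0.094 = 0.349.
P(Reading=warn) = 0.083 + 0.124 + 0.081 = 0.288.
P(Sensor=S3, Reading=warn) − P(Sensor=S3)P(Reading=warn) = 0.081 − 0.349×0.288 = -0.020.

-0.020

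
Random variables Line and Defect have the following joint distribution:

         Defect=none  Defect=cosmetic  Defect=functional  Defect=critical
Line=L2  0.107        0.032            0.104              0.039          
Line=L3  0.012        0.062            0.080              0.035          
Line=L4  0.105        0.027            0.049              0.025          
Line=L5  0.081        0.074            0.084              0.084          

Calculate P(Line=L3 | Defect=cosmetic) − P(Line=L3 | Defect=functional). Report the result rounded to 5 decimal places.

0.06558

P(Defect=cosmetic) = 0.032 + 0.062 + 0.027 + 0.074 = 0.195; P(Line=L3 | Defect=cosmetic) = 0.062/0.195 = 0.317949.
P(Defect=functional) = 0.104 + 0.080 + 0.049 + 0.084 = 0.317; P(Line=L3 | Defect=functional) = 0.080/0.317 = 0.252366.
Difference = 0.06558.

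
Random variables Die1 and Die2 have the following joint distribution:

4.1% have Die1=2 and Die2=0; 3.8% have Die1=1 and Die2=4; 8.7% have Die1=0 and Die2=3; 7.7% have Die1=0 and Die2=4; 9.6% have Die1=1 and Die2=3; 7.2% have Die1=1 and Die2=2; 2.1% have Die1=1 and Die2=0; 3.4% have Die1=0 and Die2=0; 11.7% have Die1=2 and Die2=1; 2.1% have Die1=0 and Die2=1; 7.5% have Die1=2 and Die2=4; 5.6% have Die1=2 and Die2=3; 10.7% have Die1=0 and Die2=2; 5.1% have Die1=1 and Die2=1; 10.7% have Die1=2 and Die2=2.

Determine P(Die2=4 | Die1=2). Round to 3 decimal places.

P(Die1=2) = 0.041 + 0.117 + 0.107 + 0.056 + 0.075 = 0.396.
P(Die2=4 | Die1=2) = 0.075/0.396 = 0.189.

0.189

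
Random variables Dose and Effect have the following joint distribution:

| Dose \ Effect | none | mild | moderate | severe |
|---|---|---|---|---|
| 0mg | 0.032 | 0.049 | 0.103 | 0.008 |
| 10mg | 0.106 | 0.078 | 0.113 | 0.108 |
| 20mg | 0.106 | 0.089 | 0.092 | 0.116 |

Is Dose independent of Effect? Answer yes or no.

P(Dose=0mg) = 0.192 and P(Effect=moderate) = 0.308, so their product is 0.05914, but P(Dose=0mg, Effect=moderate) = 0.103. Since these differ, Dose and Effect are not independent.

no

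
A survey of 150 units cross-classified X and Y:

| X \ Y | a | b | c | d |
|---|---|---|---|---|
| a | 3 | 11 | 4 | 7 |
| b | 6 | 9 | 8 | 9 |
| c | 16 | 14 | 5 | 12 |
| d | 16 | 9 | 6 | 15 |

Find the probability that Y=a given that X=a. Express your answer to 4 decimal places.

Total with X=a: 3 + 11 + 4 + 7 = 25.
P(Y=a | X=a) = 3/25 = 0.1200.

0.1200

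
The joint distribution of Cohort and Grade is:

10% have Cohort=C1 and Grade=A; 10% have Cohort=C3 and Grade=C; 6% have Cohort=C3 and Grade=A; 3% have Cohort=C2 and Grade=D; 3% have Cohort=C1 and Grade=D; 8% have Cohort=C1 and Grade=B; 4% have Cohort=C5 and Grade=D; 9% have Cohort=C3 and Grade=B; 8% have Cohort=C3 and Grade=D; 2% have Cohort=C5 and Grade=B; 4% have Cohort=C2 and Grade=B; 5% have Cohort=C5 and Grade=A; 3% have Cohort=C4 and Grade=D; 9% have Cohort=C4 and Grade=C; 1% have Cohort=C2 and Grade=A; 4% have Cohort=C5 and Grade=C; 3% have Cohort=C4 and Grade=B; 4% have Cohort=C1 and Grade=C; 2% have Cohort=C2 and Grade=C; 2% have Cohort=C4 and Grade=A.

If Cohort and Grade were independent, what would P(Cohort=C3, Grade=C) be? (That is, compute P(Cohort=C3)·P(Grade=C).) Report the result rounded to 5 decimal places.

P(Cohort=C3) = 0.06 + 0.09 + 0.10 + 0.08 = 0.33.
P(Grade=C) = 0.04 + 0.02 + 0.10 + 0.09 + 0.04 = 0.29.
Product: 0.33 × 0.29 = 0.09570.

0.09570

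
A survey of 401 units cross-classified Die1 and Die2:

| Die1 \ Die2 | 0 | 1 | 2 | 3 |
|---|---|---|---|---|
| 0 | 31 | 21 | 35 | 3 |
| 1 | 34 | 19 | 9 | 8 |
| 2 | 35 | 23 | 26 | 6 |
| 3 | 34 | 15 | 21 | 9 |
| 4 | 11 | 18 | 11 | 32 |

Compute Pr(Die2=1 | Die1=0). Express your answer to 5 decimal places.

Total with Die1=0: 31 + 21 + 35 + 3 = 90.
P(Die2=1 | Die1=0) = 21/90 = 0.23333.

0.23333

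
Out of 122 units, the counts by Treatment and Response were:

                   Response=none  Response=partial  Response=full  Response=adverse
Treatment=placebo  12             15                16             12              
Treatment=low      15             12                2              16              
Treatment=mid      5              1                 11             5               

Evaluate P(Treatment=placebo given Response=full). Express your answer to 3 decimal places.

0.552

Total with Response=full: 16 + 2 + 11 = 29.
P(Treatment=placebo | Response=full) = 16/29 = 0.552.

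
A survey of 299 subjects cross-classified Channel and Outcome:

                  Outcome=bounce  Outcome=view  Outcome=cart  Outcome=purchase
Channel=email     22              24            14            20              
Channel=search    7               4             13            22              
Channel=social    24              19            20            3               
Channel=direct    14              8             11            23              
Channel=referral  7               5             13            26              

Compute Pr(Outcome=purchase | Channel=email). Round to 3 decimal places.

Total with Channel=email: 22 + 24 + 14 + 20 = 80.
P(Outcome=purchase | Channel=email) = 20/80 = 0.250.

0.250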